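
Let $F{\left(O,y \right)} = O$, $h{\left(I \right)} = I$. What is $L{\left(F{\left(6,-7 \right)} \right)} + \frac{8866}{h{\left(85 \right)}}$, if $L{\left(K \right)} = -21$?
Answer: $\frac{7081}{85} \approx 83.306$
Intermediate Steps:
$L{\left(F{\left(6,-7 \right)} \right)} + \frac{8866}{h{\left(85 \right)}} = -21 + \frac{8866}{85} = \frac{7081}{85}$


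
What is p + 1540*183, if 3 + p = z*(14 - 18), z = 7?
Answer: 281789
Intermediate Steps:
p = -31 (p = -3 + 7*(14 - 18) = -3 + 7*(-4) = -3 - 28 = -31)
p + 1540*183 = -31 + 1540*183 = -31 + 281820 = 281789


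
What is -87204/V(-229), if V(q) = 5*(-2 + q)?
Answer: 29068/385 ≈ 75.501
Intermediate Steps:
V(q) = -10 + 5*q
-87204/V(-229) = -87204/(-10 + 5*(-229)) = -87204/(-10 - 1145) = -87204/(-1155) = -87204*(-1/1155) = 29068/385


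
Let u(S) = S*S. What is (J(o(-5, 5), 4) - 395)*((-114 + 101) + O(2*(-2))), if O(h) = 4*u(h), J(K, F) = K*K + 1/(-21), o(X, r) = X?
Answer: -132107/7 ≈ -18872.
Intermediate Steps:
u(S) = S²
J(K, F) = -1/21 + K² (J(K, F) = K² - 1/21 = -1/21 + K²)
O(h) = 4*h²
(J(o(-5, 5), 4) - 395)*((-114 + 101) + O(2*(-2))) = ((-1/21 + (-5)²) - 395)*((-114 + 101) + 4*(2*(-2))²) = ((-1/21 + 25) - 395)*(-13 + 4*(-4)²) = (524/21 - 395)*(-13 + 4*16) = -7771*(-13 + 64)/21 = -7771/21*51 = -132107/7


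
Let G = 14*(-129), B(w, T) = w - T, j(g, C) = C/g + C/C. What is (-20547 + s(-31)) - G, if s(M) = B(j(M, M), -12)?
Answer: -18727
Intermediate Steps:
j(g, C) = 1 + C/g (j(g, C) = C/g + 1 = 1 + C/g)
s(M) = 14 (s(M) = (M + M)/M - 1*(-12) = (2*M)/M + 12 = 2 + 12 = 14)
G = -1806
(-20547 + s(-31)) - G = (-20547 + 14) - 1*(-1806) = -20533 + 1806 = -18727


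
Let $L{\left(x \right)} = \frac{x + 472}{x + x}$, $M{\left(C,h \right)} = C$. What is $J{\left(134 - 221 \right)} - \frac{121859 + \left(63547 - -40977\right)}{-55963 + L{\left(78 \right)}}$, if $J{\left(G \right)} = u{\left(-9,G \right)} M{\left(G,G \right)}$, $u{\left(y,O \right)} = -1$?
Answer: $\frac{397398867}{4364839} \approx 91.046$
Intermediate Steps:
$L{\left(x \right)} = \frac{472 + x}{2 x}$
$J{\left(G \right)} = - G$
$J{\left(134 - 221 \right)} - \frac{121859 + \left(63547 - -40977\right)}{-55963 + L{\left(78 \right)}} = - (134 - 221) - \frac{121859 + \left(63547 - -40977\right)}{-55963 + \frac{472 + 78}{2 \cdot 78}} = - (134 - 221) - \frac{121859 + \left(63547 + 40977\right)}{-55963 + \frac{1}{2} \cdot \frac{1}{78} \cdot 550} = \left(-1\right) \left(-87\right) - \frac{121859 + 104524}{-55963 + \frac{275}{78}} = 87 - \frac{226383}{- \frac{4364839}{78}} = 87 - 226383 \left(- \frac{78}{4364839}\right) = 87 - - \frac{17657874}{4364839} = 87 + \frac{17657874}{4364839} = \frac{397398867}{4364839}$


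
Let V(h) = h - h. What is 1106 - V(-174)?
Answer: 1106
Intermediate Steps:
V(h) = 0
1106 - V(-174) = 1106 - 1*0 = 1106 + 0 = 1106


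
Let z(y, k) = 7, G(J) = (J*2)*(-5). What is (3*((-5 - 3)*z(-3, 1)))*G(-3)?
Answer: -5040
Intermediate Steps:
G(J) = -10*J (G(J) = (2*J)*(-5) = -10*J)
(3*((-5 - 3)*z(-3, 1)))*G(-3) = (3*((-5 - 3)*7))*(-10*(-3)) = (3*(-8*7))*30 = (3*(-56))*30 = -168*30 = -5040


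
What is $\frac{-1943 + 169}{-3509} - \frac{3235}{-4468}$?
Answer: $\frac{19277847}{15678212} \approx 1.2296$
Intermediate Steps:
$\frac{-1943 + 169}{-3509} - \frac{3235}{-4468} = \left(-1774\right) \left(- \frac{1}{3509}\right) - - \frac{3235}{4468} = \frac{1774}{3509} + \frac{3235}{4468} = \frac{19277847}{15678212}$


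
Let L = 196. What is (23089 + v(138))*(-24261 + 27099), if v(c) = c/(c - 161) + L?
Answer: 66065802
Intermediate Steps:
v(c) = 196 + c/(-161 + c) (v(c) = c/(c - 161) + 196 = c/(-161 + c) + 196 = 196 + c/(-161 + c))
(23089 + v(138))*(-24261 + 27099) = (23089 + (-31556 + 197*138)/(-161 + 138))*(-24261 + 27099) = (23089 + (-31556 + 27186)/(-23))*2838 = (23089 - 1/23*(-4370))*2838 = (23089 + 190)*2838 = 23279*2838 = 66065802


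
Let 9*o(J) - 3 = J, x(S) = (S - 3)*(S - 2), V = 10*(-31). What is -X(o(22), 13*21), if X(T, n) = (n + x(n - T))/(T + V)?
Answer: 5827783/24885 ≈ 234.19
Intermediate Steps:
V = -310
x(S) = (-3 + S)*(-2 + S)
o(J) = ⅓ + J/9
X(T, n) = (6 + (n - T)² - 4*n + 5*T)/(-310 + T) (X(T, n) = (n + (6 + (n - T)² - 5*(n - T)))/(T - 310) = (n + (6 + (n - T)² + (-5*n + 5*T)))/(-310 + T) = (n + (6 + (n - T)² - 5*n + 5*T))/(-310 + T) = (6 + (n - T)² - 4*n + 5*T)/(-310 + T))
-X(o(22), 13*21) = -(6 + ((⅓ + (⅑)*22) - 13*21)² - 52*21 + 5*(⅓ + (⅑)*22))/(-310 + (⅓ + (⅑)*22)) = -(6 + ((⅓ + 22/9) - 1*273)² - 4*273 + 5*(⅓ + 22/9))/(-310 + (⅓ + 22/9)) = -(6 + (25/9 - 273)² - 1092 + 5*(25/9))/(-310 + 25/9) = -(6 + (-2432/9)² - 1092 + 125/9)/(-2765/9) = -(-9)*(6 + 5914624/81 - 1092 + 125/9)/2765 = -(-9)*5827783/(2765*81) = -1*(-5827783/24885) = 5827783/24885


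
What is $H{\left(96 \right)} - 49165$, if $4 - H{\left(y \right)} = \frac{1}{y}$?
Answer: $- \frac{4719457}{96} \approx -49161.0$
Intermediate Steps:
$H{\left(y \right)} = 4 - \frac{1}{y}$
$H{\left(96 \right)} - 49165 = \left(4 - \frac{1}{96}\right) - 49165 = \frac{383}{96} - 49165 = - \frac{4719457}{96}$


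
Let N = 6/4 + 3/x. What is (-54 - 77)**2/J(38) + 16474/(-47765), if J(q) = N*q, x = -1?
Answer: -820634183/2722605 ≈ -301.42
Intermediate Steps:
N = -3/2 (N = 6/4 + 3/(-1) = 6*(1/4) + 3*(-1) = 3/2 - 3 = -3/2 ≈ -1.5000)
J(q) = -3*q/2
(-54 - 77)**2/J(38) + 16474/(-47765) = (-54 - 77)**2/((-3/2*38)) + 16474/(-47765) = (-131)**2/(-57) + 16474*(-1/47765) = 17161*(-1/57) - 16474/47765 = -17161/57 - 16474/47765 = -820634183/2722605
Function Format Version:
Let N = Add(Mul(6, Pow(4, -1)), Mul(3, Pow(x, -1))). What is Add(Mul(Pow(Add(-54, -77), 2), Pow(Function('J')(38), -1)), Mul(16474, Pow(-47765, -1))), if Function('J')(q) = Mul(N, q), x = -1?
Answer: Rational(-820634183, 2722605) ≈ -301.42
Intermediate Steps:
N = Rational(-3, 2) (N = Add(Mul(6, Pow(4, -1)), Mul(3, Pow(-1, -1))) = Add(Mul(6, Rational(1, 4)), Mul(3, -1)) = Add(Rational(3, 2), -3) = Rational(-3, 2) ≈ -1.5000)
Function('J')(q) = Mul(Rational(-3, 2), q)
Add(Mul(Pow(Add(-54, -77), 2), Pow(Function('J')(38), -1)), Mul(16474, Pow(-47765, -1))) = Add(Mul(Pow(Add(-54, -77), 2), Pow(Mul(Rational(-3, 2), 38), -1)), Mul(16474, Pow(-47765, -1))) = Add(Mul(Pow(-131, 2), Pow(-57, -1)), Mul(16474, Rational(-1, 47765))) = Add(Mul(17161, Rational(-1, 57)), Rational(-16474, 47765)) = Add(Rational(-17161, 57), Rational(-16474, 47765)) = Rational(-820634183, 2722605)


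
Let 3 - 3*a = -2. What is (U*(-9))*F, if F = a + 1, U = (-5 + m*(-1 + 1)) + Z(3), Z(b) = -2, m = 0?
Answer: 168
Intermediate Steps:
U = -7 (U = (-5 + 0*(-1 + 1)) - 2 = (-5 + 0*0) - 2 = (-5 + 0) - 2 = -5 - 2 = -7)
a = 5/3 (a = 1 - ⅓*(-2) = 1 + ⅔ = 5/3 ≈ 1.6667)
F = 8/3 (F = 5/3 + 1 = 8/3 ≈ 2.6667)
(U*(-9))*F = -7*(-9)*(8/3) = 63*(8/3) = 168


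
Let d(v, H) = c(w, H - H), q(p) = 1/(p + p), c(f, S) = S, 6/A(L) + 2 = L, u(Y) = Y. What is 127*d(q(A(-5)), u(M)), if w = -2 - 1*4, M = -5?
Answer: 0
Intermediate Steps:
A(L) = 6/(-2 + L)
w = -6 (w = -2 - 4 = -6)
q(p) = 1/(2*p)
d(v, H) = 0 (d(v, H) = H - H = 0)
127*d(q(A(-5)), u(M)) = 127*0 = 0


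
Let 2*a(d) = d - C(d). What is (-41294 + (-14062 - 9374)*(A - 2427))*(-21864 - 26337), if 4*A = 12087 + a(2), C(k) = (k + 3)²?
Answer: 1341190559553/2 ≈ 6.7059e+11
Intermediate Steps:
C(k) = (3 + k)²
a(d) = d/2 - (3 + d)²/2 (a(d) = (d - (3 + d)²)/2 = d/2 - (3 + d)²/2)
A = 24151/8 (A = (12087 + ((½)*2 - (3 + 2)²/2))/4 = (12087 + (1 - ½*5²))/4 = (12087 + (1 - ½*25))/4 = (12087 + (1 - 25/2))/4 = (12087 - 23/2)/4 = (¼)*(24151/2) = 24151/8 ≈ 3018.9)
(-41294 + (-14062 - 9374)*(A - 2427))*(-21864 - 26337) = (-41294 + (-14062 - 9374)*(24151/8 - 2427))*(-21864 - 26337) = (-41294 - 23436*4735/8)*(-48201) = (-41294 - 27742365/2)*(-48201) = -27824953/2*(-48201) = 1341190559553/2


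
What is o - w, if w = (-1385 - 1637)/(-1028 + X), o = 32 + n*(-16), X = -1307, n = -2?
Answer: 146418/2335 ≈ 62.706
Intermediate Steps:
o = 64 (o = 32 - 2*(-16) = 32 + 32 = 64)
w = 3022/2335 (w = (-1385 - 1637)/(-1028 - 1307) = -3022/(-2335) = -3022*(-1/2335) = 3022/2335 ≈ 1.2942)
o - w = 64 - 1*3022/2335 = 64 - 3022/2335 = 146418/2335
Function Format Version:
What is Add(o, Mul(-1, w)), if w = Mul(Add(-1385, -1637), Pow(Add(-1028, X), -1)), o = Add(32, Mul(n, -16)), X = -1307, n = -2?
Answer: Rational(146418, 2335) ≈ 62.706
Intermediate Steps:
o = 64 (o = Add(32, Mul(-2, -16)) = Add(32, 32) = 64)
w = Rational(3022, 2335) (w = Mul(Add(-1385, -1637), Pow(Add(-1028, -1307), -1)) = Mul(-3022, Pow(-2335, -1)) = Mul(-3022, Rational(-1, 2335)) = Rational(3022, 2335) ≈ 1.2942)
Add(o, Mul(-1, w)) = Add(64, Mul(-1, Rational(3022, 2335))) = Add(64, Rational(-3022, 2335)) = Rational(146418, 2335)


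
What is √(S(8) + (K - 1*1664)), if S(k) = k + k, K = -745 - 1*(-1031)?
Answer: I*√1362 ≈ 36.905*I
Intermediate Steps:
K = 286 (K = -745 + 1031 = 286)
S(k) = 2*k
√(S(8) + (K - 1*1664)) = √(2*8 + (286 - 1*1664)) = √(16 + (286 - 1664)) = √(16 - 1378) = √(-1362) = I*√1362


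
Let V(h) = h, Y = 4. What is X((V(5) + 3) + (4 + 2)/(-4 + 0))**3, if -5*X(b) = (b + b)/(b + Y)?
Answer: -17576/1157625 ≈ -0.015183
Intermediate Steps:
X(b) = -2*b/(5*(4 + b)) (X(b) = -(b + b)/(5*(b + 4)) = -2*b/(5*(4 + b)))
X((V(5) + 3) + (4 + 2)/(-4 + 0))**3 = (-2*((5 + 3) + (4 + 2)/(-4 + 0))/(20 + 5*((5 + 3) + (4 + 2)/(-4 + 0))))**3 = (-2*(8 + 6/(-4))/(20 + 5*(8 + 6/(-4))))**3 = (-2*(8 + 6*(-1/4))/(20 + 5*(8 + 6*(-1/4))))**3 = (-2*(8 - 3/2)/(20 + 5*(8 - 3/2)))**3 = (-2*13/2/(20 + 5*(13/2)))**3 = (-2*13/2/(20 + 65/2))**3 = (-2*13/2/105/2)**3 = (-2*13/2*2/105)**3 = (-26/105)**3 = -17576/1157625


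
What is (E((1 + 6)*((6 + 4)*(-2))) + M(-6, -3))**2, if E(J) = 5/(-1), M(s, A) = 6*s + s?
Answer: 2209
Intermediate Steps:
M(s, A) = 7*s
E(J) = -5 (E(J) = 5*(-1) = -5)
(E((1 + 6)*((6 + 4)*(-2))) + M(-6, -3))**2 = (-5 + 7*(-6))**2 = (-5 - 42)**2 = (-47)**2 = 2209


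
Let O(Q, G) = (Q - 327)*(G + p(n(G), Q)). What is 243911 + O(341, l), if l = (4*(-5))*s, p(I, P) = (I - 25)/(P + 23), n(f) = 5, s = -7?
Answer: 3196313/13 ≈ 2.4587e+5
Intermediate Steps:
p(I, P) = (-25 + I)/(23 + P)
l = 140 (l = (4*(-5))*(-7) = -20*(-7) = 140)
O(Q, G) = (-327 + Q)*(G - 20/(23 + Q)) (O(Q, G) = (Q - 327)*(G + (-25 + 5)/(23 + Q)) = (-327 + Q)*(G - 20/(23 + Q)))
243911 + O(341, l) = 243911 + (6540 - 20*341 + 140*(-327 + 341)*(23 + 341))/(23 + 341) = 243911 + (6540 - 6820 + 140*14*364)/364 = 243911 + (6540 - 6820 + 713440)/364 = 243911 + (1/364)*713160 = 243911 + 25470/13 = 3196313/13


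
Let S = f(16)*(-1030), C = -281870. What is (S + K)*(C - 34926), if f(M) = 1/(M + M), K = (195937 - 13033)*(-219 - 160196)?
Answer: 37179869418816925/4 ≈ 9.2950e+15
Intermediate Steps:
K = -29340545160 (K = 182904*(-160415) = -29340545160)
f(M) = 1/(2*M)
S = -515/16 (S = ((1/2)/16)*(-1030) = ((1/2)*(1/16))*(-1030) = (1/32)*(-1030) = -515/16 ≈ -32.188)
(S + K)*(C - 34926) = (-515/16 - 29340545160)*(-281870 - 34926) = -469448723075/16*(-316796) = 37179869418816925/4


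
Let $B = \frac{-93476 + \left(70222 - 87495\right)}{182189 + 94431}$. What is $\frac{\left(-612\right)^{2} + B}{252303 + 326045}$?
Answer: $\frac{103606250531}{159982623760} \approx 0.64761$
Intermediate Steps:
$B = - \frac{110749}{276620}$ ($B = \frac{-93476 + \left(70222 - 87495\right)}{276620} = \left(-93476 - 17273\right) \frac{1}{276620} = \left(-110749\right) \frac{1}{276620} = - \frac{110749}{276620} \approx -0.40036$)
$\frac{\left(-612\right)^{2} + B}{252303 + 326045} = \frac{\left(-612\right)^{2} - \frac{110749}{276620}}{252303 + 326045} = \frac{374544 - \frac{110749}{276620}}{578348} = \frac{103606250531}{276620} \cdot \frac{1}{578348} = \frac{103606250531}{159982623760}$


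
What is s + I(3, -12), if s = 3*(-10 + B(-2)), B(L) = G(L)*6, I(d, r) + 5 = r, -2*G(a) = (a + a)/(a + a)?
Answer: -56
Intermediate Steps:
G(a) = -½ (G(a) = -(a + a)/(2*(a + a)) = -2*a/(2*(2*a)) = -2*a*1/(2*a)/2 = -½*1 = -½)
I(d, r) = -5 + r
B(L) = -3 (B(L) = -½*6 = -3)
s = -39 (s = 3*(-10 - 3) = 3*(-13) = -39)
s + I(3, -12) = -39 + (-5 - 12) = -39 - 17 = -56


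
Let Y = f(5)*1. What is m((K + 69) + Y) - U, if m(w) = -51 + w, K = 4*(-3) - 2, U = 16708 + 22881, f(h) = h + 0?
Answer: -39580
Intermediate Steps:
f(h) = h
U = 39589
Y = 5 (Y = 5*1 = 5)
K = -14 (K = -12 - 2 = -14)
m((K + 69) + Y) - U = (-51 + ((-14 + 69) + 5)) - 1*39589 = (-51 + (55 + 5)) - 39589 = (-51 + 60) - 39589 = 9 - 39589 = -39580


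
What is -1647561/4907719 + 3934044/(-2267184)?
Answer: -1920208868655/927225166108 ≈ -2.0709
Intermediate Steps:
-1647561/4907719 + 3934044/(-2267184) = -1647561*1/4907719 + 3934044*(-1/2267184) = -1647561/4907719 - 327837/188932 = -1920208868655/927225166108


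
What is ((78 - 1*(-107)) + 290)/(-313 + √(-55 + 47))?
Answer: -148675/97977 - 950*I*√2/97977 ≈ -1.5174 - 0.013712*I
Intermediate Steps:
((78 - 1*(-107)) + 290)/(-313 + √(-55 + 47)) = ((78 + 107) + 290)/(-313 + √(-8)) = (185 + 290)/(-313 + 2*I*√2) = 475/(-313 + 2*I*√2)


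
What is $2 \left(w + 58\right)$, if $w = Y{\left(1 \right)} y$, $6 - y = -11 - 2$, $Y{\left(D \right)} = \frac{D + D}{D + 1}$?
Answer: $154$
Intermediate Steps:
$Y{\left(D \right)} = \frac{2 D}{1 + D}$
$y = 19$ ($y = 6 - \left(-11 - 2\right) = 6 - -13 = 6 + 13 = 19$)
$w = 19$ ($w = 2 \cdot 1 \frac{1}{1 + 1} \cdot 19 = 2 \cdot 1 \cdot \frac{1}{2} \cdot 19 = 1 \cdot 19 = 19$)
$2 \left(w + 58\right) = 2 \left(19 + 58\right) = 2 \cdot 77 = 154$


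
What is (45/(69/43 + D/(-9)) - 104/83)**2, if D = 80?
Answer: 3022802981641/54745236529 ≈ 55.216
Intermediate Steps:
(45/(69/43 + D/(-9)) - 104/83)**2 = (45/(69/43 + 80/(-9)) - 104/83)**2 = (45/(69*(1/43) + 80*(-1/9)) - 104*1/83)**2 = (45/(69/43 - 80/9) - 104/83)**2 = (45/(-2819/387) - 104/83)**2 = (45*(-387/2819) - 104/83)**2 = (-17415/2819 - 104/83)**2 = (-1738621/233977)**2 = 3022802981641/54745236529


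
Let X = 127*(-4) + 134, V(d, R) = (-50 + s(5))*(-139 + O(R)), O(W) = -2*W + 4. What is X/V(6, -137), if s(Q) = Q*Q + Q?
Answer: 187/1390 ≈ 0.13453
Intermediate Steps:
s(Q) = Q + Q² (s(Q) = Q² + Q = Q + Q²)
O(W) = 4 - 2*W
V(d, R) = 2700 + 40*R (V(d, R) = (-50 + 5*(1 + 5))*(-139 + (4 - 2*R)) = (-50 + 5*6)*(-135 - 2*R) = (-50 + 30)*(-135 - 2*R) = -20*(-135 - 2*R) = 2700 + 40*R)
X = -374 (X = -508 + 134 = -374)
X/V(6, -137) = -374/(2700 + 40*(-137)) = -374/(2700 - 5480) = -374/(-2780) = -374*(-1/2780) = 187/1390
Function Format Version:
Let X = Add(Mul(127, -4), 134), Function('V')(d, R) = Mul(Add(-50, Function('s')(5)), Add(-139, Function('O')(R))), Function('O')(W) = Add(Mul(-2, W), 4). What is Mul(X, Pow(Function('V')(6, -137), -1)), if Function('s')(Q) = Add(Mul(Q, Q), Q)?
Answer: Rational(187, 1390) ≈ 0.13453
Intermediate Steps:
Function('s')(Q) = Add(Q, Pow(Q, 2)) (Function('s')(Q) = Add(Pow(Q, 2), Q) = Add(Q, Pow(Q, 2)))
Function('O')(W) = Add(4, Mul(-2, W))
Function('V')(d, R) = Add(2700, Mul(40, R)) (Function('V')(d, R) = Mul(Add(-50, Mul(5, Add(1, 5))), Add(-139, Add(4, Mul(-2, R)))) = Mul(Add(-50, Mul(5, 6)), Add(-135, Mul(-2, R))) = Mul(Add(-50, 30), Add(-135, Mul(-2, R))) = Mul(-20, Add(-135, Mul(-2, R))) = Add(2700, Mul(40, R)))
X = -374 (X = Add(-508, 134) = -374)
Mul(X, Pow(Function('V')(6, -137), -1)) = Mul(-374, Pow(Add(2700, Mul(40, -137)), -1)) = Mul(-374, Pow(Add(2700, -5480), -1)) = Mul(-374, Pow(-2780, -1)) = Mul(-374, Rational(-1, 2780)) = Rational(187, 1390)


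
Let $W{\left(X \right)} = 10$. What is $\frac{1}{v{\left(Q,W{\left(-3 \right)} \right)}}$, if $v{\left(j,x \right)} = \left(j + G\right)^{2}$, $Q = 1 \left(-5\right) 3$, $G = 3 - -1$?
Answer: $\frac{1}{121} \approx 0.0082645$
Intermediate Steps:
$G = 4$ ($G = 3 + 1 = 4$)
$Q = -15$ ($Q = \left(-5\right) 3 = -15$)
$v{\left(j,x \right)} = \left(4 + j\right)^{2}$ ($v{\left(j,x \right)} = \left(j + 4\right)^{2} = \left(4 + j\right)^{2}$)
$\frac{1}{v{\left(Q,W{\left(-3 \right)} \right)}} = \frac{1}{\left(4 - 15\right)^{2}} = \frac{1}{\left(-11\right)^{2}} = \frac{1}{121}$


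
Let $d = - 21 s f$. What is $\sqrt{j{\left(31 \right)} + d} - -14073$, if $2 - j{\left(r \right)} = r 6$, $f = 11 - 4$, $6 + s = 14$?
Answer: $14073 + 4 i \sqrt{85} \approx 14073.0 + 36.878 i$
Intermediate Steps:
$s = 8$ ($s = -6 + 14 = 8$)
$f = 7$
$j{\left(r \right)} = 2 - 6 r$ ($j{\left(r \right)} = 2 - r 6 = 2 - 6 r$)
$d = -1176$ ($d = \left(-21\right) 8 \cdot 7 = \left(-168\right) 7 = -1176$)
$\sqrt{j{\left(31 \right)} + d} - -14073 = \sqrt{\left(2 - 186\right) - 1176} - -14073 = \sqrt{\left(2 - 186\right) - 1176} + 14073 = \sqrt{-184 - 1176} + 14073 = \sqrt{-1360} + 14073 = 4 i \sqrt{85} + 14073 = 14073 + 4 i \sqrt{85}$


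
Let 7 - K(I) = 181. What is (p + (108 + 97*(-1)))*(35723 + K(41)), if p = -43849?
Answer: -1558397062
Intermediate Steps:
K(I) = -174 (K(I) = 7 - 1*181 = 7 - 181 = -174)
(p + (108 + 97*(-1)))*(35723 + K(41)) = (-43849 + (108 + 97*(-1)))*(35723 - 174) = (-43849 + (108 - 97))*35549 = (-43849 + 11)*35549 = -43838*35549 = -1558397062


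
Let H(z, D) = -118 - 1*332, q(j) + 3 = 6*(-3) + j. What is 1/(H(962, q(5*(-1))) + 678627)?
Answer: 1/678177 ≈ 1.4745e-6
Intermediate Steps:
q(j) = -21 + j (q(j) = -3 + (6*(-3) + j) = -3 + (-18 + j) = -21 + j)
H(z, D) = -450 (H(z, D) = -118 - 332 = -450)
1/(H(962, q(5*(-1))) + 678627) = 1/(-450 + 678627) = 1/678177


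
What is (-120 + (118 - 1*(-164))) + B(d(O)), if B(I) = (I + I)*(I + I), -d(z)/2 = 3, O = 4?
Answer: 306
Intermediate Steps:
d(z) = -6 (d(z) = -2*3 = -6)
B(I) = 4*I² (B(I) = (2*I)*(2*I) = 4*I²)
(-120 + (118 - 1*(-164))) + B(d(O)) = (-120 + (118 - 1*(-164))) + 4*(-6)² = (-120 + (118 + 164)) + 4*36 = (-120 + 282) + 144 = 162 + 144 = 306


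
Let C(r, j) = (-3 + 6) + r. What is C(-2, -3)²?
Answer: 1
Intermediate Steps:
C(r, j) = 3 + r
C(-2, -3)² = (3 - 2)² = 1² = 1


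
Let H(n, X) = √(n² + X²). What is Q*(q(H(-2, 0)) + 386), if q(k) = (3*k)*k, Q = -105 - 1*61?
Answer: -66068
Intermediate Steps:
Q = -166 (Q = -105 - 61 = -166)
H(n, X) = √(X² + n²)
q(k) = 3*k²
Q*(q(H(-2, 0)) + 386) = -166*(3*(√(0² + (-2)²))² + 386) = -166*(3*(√(0 + 4))² + 386) = -166*(3*(√4)² + 386) = -166*(3*2² + 386) = -166*(3*4 + 386) = -166*(12 + 386) = -166*398 = -66068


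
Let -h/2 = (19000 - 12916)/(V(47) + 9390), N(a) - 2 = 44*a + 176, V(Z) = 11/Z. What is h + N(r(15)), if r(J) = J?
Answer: 369271862/441341 ≈ 836.70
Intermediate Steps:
N(a) = 178 + 44*a (N(a) = 2 + (44*a + 176) = 2 + (176 + 44*a) = 178 + 44*a)
h = -571896/441341 (h = -2*(19000 - 12916)/(11/47 + 9390) = -12168/(11*(1/47) + 9390) = -12168/(11/47 + 9390) = -12168/441341/47 = -12168*47/441341 = -2*285948/441341 = -571896/441341 ≈ -1.2958)
h + N(r(15)) = -571896/441341 + (178 + 44*15) = -571896/441341 + (178 + 660) = -571896/441341 + 838 = 369271862/441341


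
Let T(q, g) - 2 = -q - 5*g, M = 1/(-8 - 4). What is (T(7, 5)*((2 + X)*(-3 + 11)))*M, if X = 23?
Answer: 500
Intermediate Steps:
M = -1/12 (M = 1/(-12) = -1/12 ≈ -0.083333)
T(q, g) = 2 - q - 5*g (T(q, g) = 2 + (-q - 5*g) = 2 - q - 5*g)
(T(7, 5)*((2 + X)*(-3 + 11)))*M = ((2 - 1*7 - 5*5)*((2 + 23)*(-3 + 11)))*(-1/12) = ((2 - 7 - 25)*(25*8))*(-1/12) = -30*200*(-1/12) = -6000*(-1/12) = 500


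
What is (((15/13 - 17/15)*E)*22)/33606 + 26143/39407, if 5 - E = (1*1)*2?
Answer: 28554987793/43040128365 ≈ 0.66345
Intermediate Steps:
E = 3 (E = 5 - 1*1*2 = 5 - 2 = 3)
(((15/13 - 17/15)*E)*22)/33606 + 26143/39407 = (((15/13 - 17/15)*3)*22)/33606 + 26143/39407 = (((15*(1/13) - 17*1/15)*3)*22)*(1/33606) + 26143*(1/39407) = (((15/13 - 17/15)*3)*22)*(1/33606) + 26143/39407 = (((4/195)*3)*22)*(1/33606) + 26143/39407 = ((4/65)*22)*(1/33606) + 26143/39407 = (88/65)*(1/33606) + 26143/39407 = 44/1092195 + 26143/39407 = 28554987793/43040128365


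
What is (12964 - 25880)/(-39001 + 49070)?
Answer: -12916/10069 ≈ -1.2827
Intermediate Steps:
(12964 - 25880)/(-39001 + 49070) = -12916/10069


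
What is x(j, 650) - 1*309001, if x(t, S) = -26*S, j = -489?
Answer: -325901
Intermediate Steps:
x(j, 650) - 1*309001 = -26*650 - 1*309001 = -16900 - 309001 = -325901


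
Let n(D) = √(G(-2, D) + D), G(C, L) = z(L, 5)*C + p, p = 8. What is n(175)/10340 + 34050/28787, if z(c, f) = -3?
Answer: 34050/28787 + 3*√21/10340 ≈ 1.1842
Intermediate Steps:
G(C, L) = 8 - 3*C (G(C, L) = -3*C + 8 = 8 - 3*C)
n(D) = √(14 + D) (n(D) = √((8 - 3*(-2)) + D) = √((8 + 6) + D) = √(14 + D))
n(175)/10340 + 34050/28787 = √(14 + 175)/10340 + 34050/28787 = √189*(1/10340) + 34050*(1/28787) = (3*√21)*(1/10340) + 34050/28787 = 3*√21/10340 + 34050/28787 = 34050/28787 + 3*√21/10340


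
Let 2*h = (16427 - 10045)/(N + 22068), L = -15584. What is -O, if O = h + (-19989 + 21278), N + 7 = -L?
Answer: -48527596/37645 ≈ -1289.1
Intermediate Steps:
N = 15577 (N = -7 - 1*(-15584) = -7 + 15584 = 15577)
h = 3191/37645 (h = ((16427 - 10045)/(15577 + 22068))/2 = (6382/37645)/2 = (6382*(1/37645))/2 = (½)*(6382/37645) = 3191/37645 ≈ 0.084766)
O = 48527596/37645 (O = 3191/37645 + (-19989 + 21278) = 3191/37645 + 1289 = 48527596/37645 ≈ 1289.1)
-O = -1*48527596/37645 = -48527596/37645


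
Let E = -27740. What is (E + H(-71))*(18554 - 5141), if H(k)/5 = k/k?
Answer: -372009555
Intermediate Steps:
H(k) = 5 (H(k) = 5*(k/k) = 5*1 = 5)
(E + H(-71))*(18554 - 5141) = (-27740 + 5)*(18554 - 5141) = -27735*13413 = -372009555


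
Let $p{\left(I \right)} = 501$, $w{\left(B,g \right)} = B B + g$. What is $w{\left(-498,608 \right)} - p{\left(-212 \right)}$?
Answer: $248111$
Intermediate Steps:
$w{\left(B,g \right)} = g + B^{2}$ ($w{\left(B,g \right)} = B^{2} + g = g + B^{2}$)
$w{\left(-498,608 \right)} - p{\left(-212 \right)} = \left(608 + \left(-498\right)^{2}\right) - 501 = \left(608 + 248004\right) - 501 = 248612 - 501 = 248111$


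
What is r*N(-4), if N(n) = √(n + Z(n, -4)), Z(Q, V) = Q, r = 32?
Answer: 64*I*√2 ≈ 90.51*I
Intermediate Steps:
N(n) = √2*√n (N(n) = √(n + n) = √(2*n) = √2*√n)
r*N(-4) = 32*(√2*√(-4)) = 32*(√2*(2*I)) = 32*(2*I*√2) = 64*I*√2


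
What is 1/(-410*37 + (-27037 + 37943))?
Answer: -1/4264 ≈ -0.00023452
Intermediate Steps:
1/(-410*37 + (-27037 + 37943)) = 1/(-15170 + 10906) = 1/(-4264) = -1/4264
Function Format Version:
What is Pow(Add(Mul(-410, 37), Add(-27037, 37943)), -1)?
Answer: Rational(-1, 4264) ≈ -0.00023452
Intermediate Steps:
Pow(Add(Mul(-410, 37), Add(-27037, 37943)), -1) = Pow(Add(-15170, 10906), -1) = Pow(-4264, -1) = Rational(-1, 4264)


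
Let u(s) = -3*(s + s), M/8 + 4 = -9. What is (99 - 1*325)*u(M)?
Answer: -141024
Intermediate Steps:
M = -104 (M = -32 + 8*(-9) = -32 - 72 = -104)
u(s) = -6*s
(99 - 1*325)*u(M) = (99 - 1*325)*(-6*(-104)) = (99 - 325)*624 = -226*624 = -141024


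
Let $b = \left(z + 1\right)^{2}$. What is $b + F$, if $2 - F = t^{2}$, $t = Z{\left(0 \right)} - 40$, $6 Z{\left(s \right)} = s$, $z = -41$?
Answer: $2$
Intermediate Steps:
$Z{\left(s \right)} = \frac{s}{6}$
$t = -40$ ($t = \frac{1}{6} \cdot 0 - 40 = 0 - 40 = -40$)
$b = 1600$ ($b = \left(-41 + 1\right)^{2} = \left(-40\right)^{2} = 1600$)
$F = -1598$ ($F = 2 - \left(-40\right)^{2} = 2 - 1600 = -1598$)
$b + F = 1600 - 1598 = 2$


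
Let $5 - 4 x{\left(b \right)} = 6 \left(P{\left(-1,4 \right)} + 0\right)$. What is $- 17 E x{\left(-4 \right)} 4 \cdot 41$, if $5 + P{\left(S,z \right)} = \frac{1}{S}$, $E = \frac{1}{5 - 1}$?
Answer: $- \frac{28577}{4} \approx -7144.3$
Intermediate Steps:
$E = \frac{1}{4} \approx 0.25$
$P{\left(S,z \right)} = -5 + \frac{1}{S}$
$x{\left(b \right)} = \frac{41}{4}$ ($x{\left(b \right)} = \frac{5}{4} - \frac{6 \left(\left(-5 + \frac{1}{-1}\right) + 0\right)}{4} = \frac{5}{4} - \frac{6 \left(\left(-5 - 1\right) + 0\right)}{4} = \frac{5}{4} - \frac{6 \left(-6 + 0\right)}{4} = \frac{5}{4} - \frac{6 \left(-6\right)}{4} = \frac{5}{4} - -9 = \frac{5}{4} + 9 = \frac{41}{4}$)
$- 17 E x{\left(-4 \right)} 4 \cdot 41 = - 17 \cdot \frac{1}{4} \cdot \frac{41}{4} \cdot 4 \cdot 41 = - 17 \cdot \frac{41}{16} \cdot 4 \cdot 41 = \left(-17\right) \frac{41}{4} \cdot 41 = \left(- \frac{697}{4}\right) 41 = - \frac{28577}{4}$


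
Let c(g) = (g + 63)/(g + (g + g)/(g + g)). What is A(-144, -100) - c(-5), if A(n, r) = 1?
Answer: 31/2 ≈ 15.500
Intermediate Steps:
c(g) = (63 + g)/(1 + g) (c(g) = (63 + g)/(g + (2*g)/((2*g))) = (63 + g)/(g + (2*g)*(1/(2*g))) = (63 + g)/(g + 1) = (63 + g)/(1 + g))
A(-144, -100) - c(-5) = 1 - (63 - 5)/(1 - 5) = 1 - 58/(-4) = 1 - (-1)*58/4 = 1 - 1*(-29/2) = 1 + 29/2 = 31/2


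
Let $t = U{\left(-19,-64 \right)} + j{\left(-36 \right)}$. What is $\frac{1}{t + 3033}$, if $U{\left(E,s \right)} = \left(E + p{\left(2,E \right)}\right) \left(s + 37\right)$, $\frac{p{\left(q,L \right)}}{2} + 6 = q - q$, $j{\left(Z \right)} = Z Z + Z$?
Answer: $\frac{1}{5130} \approx 0.00019493$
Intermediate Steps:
$j{\left(Z \right)} = Z + Z^{2}$ ($j{\left(Z \right)} = Z^{2} + Z = Z + Z^{2}$)
$p{\left(q,L \right)} = -12$ ($p{\left(q,L \right)} = -12 + 2 \left(q - q\right) = -12 + 2 \cdot 0 = -12 + 0 = -12$)
$U{\left(E,s \right)} = \left(-12 + E\right) \left(37 + s\right)$ ($U{\left(E,s \right)} = \left(E - 12\right) \left(s + 37\right) = \left(-12 + E\right) \left(37 + s\right)$)
$t = 2097$ ($t = \left(-444 - -768 + 37 \left(-19\right) - -1216\right) - 36 \left(1 - 36\right) = \left(-444 + 768 - 703 + 1216\right) - -1260 = 837 + 1260 = 2097$)
$\frac{1}{t + 3033} = \frac{1}{2097 + 3033} = \frac{1}{5130}$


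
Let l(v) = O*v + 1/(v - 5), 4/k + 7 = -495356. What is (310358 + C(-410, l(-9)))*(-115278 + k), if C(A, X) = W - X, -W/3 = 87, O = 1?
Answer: -123959069400579115/3467541 ≈ -3.5748e+10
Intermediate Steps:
W = -261 (W = -3*87 = -261)
k = -4/495363 (k = 4/(-7 - 495356) = 4/(-495363) = 4*(-1/495363) = -4/495363 ≈ -8.0749e-6)
l(v) = v + 1/(-5 + v) (l(v) = 1*v + 1/(v - 5) = v + 1/(-5 + v))
C(A, X) = -261 - X
(310358 + C(-410, l(-9)))*(-115278 + k) = (310358 + (-261 - (1 + (-9)² - 5*(-9))/(-5 - 9)))*(-115278 - 4/495363) = (310358 + (-261 - (1 + 81 + 45)/(-14)))*(-57104455918/495363) = (310358 + (-261 - (-1)*127/14))*(-57104455918/495363) = (310358 + (-261 - 1*(-127/14)))*(-57104455918/495363) = (310358 + (-261 + 127/14))*(-57104455918/495363) = (310358 - 3527/14)*(-57104455918/495363) = (4341485/14)*(-57104455918/495363) = -123959069400579115/3467541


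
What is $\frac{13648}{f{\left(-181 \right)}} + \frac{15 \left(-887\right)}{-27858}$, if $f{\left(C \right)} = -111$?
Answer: $- \frac{126243043}{1030746} \approx -122.48$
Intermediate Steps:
$\frac{13648}{f{\left(-181 \right)}} + \frac{15 \left(-887\right)}{-27858} = \frac{13648}{-111} + \frac{15 \left(-887\right)}{-27858} = 13648 \left(- \frac{1}{111}\right) - - \frac{4435}{9286} = - \frac{13648}{111} + \frac{4435}{9286} = - \frac{126243043}{1030746}$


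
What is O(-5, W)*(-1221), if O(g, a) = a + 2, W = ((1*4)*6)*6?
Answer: -178266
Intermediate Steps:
W = 144 (W = (4*6)*6 = 24*6 = 144)
O(g, a) = 2 + a
O(-5, W)*(-1221) = (2 + 144)*(-1221) = 146*(-1221) = -178266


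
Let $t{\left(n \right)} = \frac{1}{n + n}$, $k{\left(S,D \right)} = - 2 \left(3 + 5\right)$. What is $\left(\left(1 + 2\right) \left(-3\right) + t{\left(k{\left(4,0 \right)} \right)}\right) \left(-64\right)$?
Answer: $578$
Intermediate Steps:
$k{\left(S,D \right)} = -16$ ($k{\left(S,D \right)} = \left(-2\right) 8 = -16$)
$t{\left(n \right)} = \frac{1}{2 n}$
$\left(\left(1 + 2\right) \left(-3\right) + t{\left(k{\left(4,0 \right)} \right)}\right) \left(-64\right) = \left(\left(1 + 2\right) \left(-3\right) + \frac{1}{2 \left(-16\right)}\right) \left(-64\right) = \left(3 \left(-3\right) + \frac{1}{2} \left(- \frac{1}{16}\right)\right) \left(-64\right) = \left(-9 - \frac{1}{32}\right) \left(-64\right) = \left(- \frac{289}{32}\right) \left(-64\right) = 578$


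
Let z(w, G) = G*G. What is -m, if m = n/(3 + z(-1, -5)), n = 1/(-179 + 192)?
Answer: -1/364 ≈ -0.0027473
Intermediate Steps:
z(w, G) = G**2
n = 1/13 ≈ 0.076923
m = 1/364 (m = (1/13)/(3 + (-5)**2) = (1/13)/(3 + 25) = (1/13)/28 = (1/28)*(1/13) = 1/364 ≈ 0.0027473)
-m = -1*1/364 = -1/364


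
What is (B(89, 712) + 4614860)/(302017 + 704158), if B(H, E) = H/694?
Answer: 3202712929/698285450 ≈ 4.5865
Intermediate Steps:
B(H, E) = H/694 (B(H, E) = H*(1/694) = H/694)
(B(89, 712) + 4614860)/(302017 + 704158) = ((1/694)*89 + 4614860)/(302017 + 704158) = (89/694 + 4614860)/1006175 = (3202712929/694)*(1/1006175) = 3202712929/698285450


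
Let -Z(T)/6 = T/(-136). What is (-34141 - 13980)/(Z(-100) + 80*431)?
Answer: -818057/586085 ≈ -1.3958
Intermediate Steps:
Z(T) = 3*T/68 (Z(T) = -6*T/(-136) = -6*T*(-1)/136 = -(-3)*T/68 = 3*T/68)
(-34141 - 13980)/(Z(-100) + 80*431) = (-34141 - 13980)/((3/68)*(-100) + 80*431) = -48121/(-75/17 + 34480) = -48121/586085/17 = -48121*17/586085 = -818057/586085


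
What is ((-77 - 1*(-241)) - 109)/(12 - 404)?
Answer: -55/392 ≈ -0.14031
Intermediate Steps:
((-77 - 1*(-241)) - 109)/(12 - 404) = ((-77 + 241) - 109)/(-392) = (164 - 109)*(-1/392) = 55*(-1/392) = -55/392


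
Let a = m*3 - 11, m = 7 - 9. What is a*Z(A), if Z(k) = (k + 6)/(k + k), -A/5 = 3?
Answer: -51/10 ≈ -5.1000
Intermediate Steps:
m = -2
a = -17 (a = -2*3 - 11 = -6 - 11 = -17)
A = -15 (A = -5*3 = -15)
Z(k) = (6 + k)/(2*k) (Z(k) = (6 + k)/((2*k)) = (6 + k)*(1/(2*k)) = (6 + k)/(2*k))
a*Z(A) = -17*(6 - 15)/(2*(-15)) = -17*(-1)*(-9)/(2*15) = -17*3/10 = -51/10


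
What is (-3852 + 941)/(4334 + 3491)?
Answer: -2911/7825 ≈ -0.37201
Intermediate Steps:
(-3852 + 941)/(4334 + 3491) = -2911/7825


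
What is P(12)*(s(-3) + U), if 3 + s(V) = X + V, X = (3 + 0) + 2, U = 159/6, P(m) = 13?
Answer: 663/2 ≈ 331.50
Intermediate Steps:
U = 53/2 (U = 159*(⅙) = 53/2 ≈ 26.500)
X = 5 (X = 3 + 2 = 5)
s(V) = 2 + V (s(V) = -3 + (5 + V) = 2 + V)
P(12)*(s(-3) + U) = 13*((2 - 3) + 53/2) = 13*(-1 + 53/2) = 13*(51/2) = 663/2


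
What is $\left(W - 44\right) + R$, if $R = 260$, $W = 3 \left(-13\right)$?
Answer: $177$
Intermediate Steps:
$W = -39$
$\left(W - 44\right) + R = \left(-39 - 44\right) + 260 = -83 + 260 = 177$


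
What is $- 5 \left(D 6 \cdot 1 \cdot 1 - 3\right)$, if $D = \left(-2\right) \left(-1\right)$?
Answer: $-45$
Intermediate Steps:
$D = 2$
$- 5 \left(D 6 \cdot 1 \cdot 1 - 3\right) = - 5 \left(2 \cdot 6 \cdot 1 \cdot 1 - 3\right) = - 5 \left(2 \cdot 6 \cdot 1 - 3\right) = - 5 \left(2 \cdot 6 - 3\right) = - 5 \left(12 - 3\right) = \left(-5\right) 9 = -45$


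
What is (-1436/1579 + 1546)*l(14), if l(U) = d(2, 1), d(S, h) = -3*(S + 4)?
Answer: -43914564/1579 ≈ -27812.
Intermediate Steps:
d(S, h) = -12 - 3*S (d(S, h) = -3*(4 + S) = -12 - 3*S)
l(U) = -18 (l(U) = -12 - 3*2 = -12 - 6 = -18)
(-1436/1579 + 1546)*l(14) = (-1436/1579 + 1546)*(-18) = (2439698/1579)*(-18) = -43914564/1579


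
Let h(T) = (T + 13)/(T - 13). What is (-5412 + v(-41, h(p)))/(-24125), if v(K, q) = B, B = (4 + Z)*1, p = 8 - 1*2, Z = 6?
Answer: 5402/24125 ≈ 0.22392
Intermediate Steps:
p = 6 (p = 8 - 2 = 6)
h(T) = (13 + T)/(-13 + T)
B = 10 (B = (4 + 6)*1 = 10*1 = 10)
v(K, q) = 10
(-5412 + v(-41, h(p)))/(-24125) = (-5412 + 10)/(-24125) = -5402*(-1/24125) = 5402/24125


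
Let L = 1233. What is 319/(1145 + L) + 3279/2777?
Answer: 299425/227714 ≈ 1.3149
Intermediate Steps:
319/(1145 + L) + 3279/2777 = 319/(1145 + 1233) + 3279/2777 = 319/2378 + 3279*(1/2777) = 319*(1/2378) + 3279/2777 = 11/82 + 3279/2777 = 299425/227714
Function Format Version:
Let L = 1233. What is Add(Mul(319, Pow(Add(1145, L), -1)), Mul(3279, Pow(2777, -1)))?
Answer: Rational(299425, 227714) ≈ 1.3149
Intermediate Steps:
Add(Mul(319, Pow(Add(1145, L), -1)), Mul(3279, Pow(2777, -1))) = Add(Mul(319, Pow(Add(1145, 1233), -1)), Mul(3279, Pow(2777, -1))) = Add(Mul(319, Pow(2378, -1)), Mul(3279, Rational(1, 2777))) = Add(Mul(319, Rational(1, 2378)), Rational(3279, 2777)) = Add(Rational(11, 82), Rational(3279, 2777)) = Rational(299425, 227714)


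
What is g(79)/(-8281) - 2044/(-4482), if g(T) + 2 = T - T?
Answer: 8467664/18557721 ≈ 0.45629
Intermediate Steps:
g(T) = -2 (g(T) = -2 + (T - T) = -2 + 0 = -2)
g(79)/(-8281) - 2044/(-4482) = -2/(-8281) - 2044/(-4482) = -2*(-1/8281) - 2044*(-1/4482) = 2/8281 + 1022/2241 = 8467664/18557721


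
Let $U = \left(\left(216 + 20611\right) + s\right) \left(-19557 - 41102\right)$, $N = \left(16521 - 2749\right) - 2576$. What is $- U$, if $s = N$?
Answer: $1942483157$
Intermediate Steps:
$N = 11196$ ($N = 13772 - 2576 = 11196$)
$s = 11196$
$U = -1942483157$ ($U = \left(\left(216 + 20611\right) + 11196\right) \left(-19557 - 41102\right) = \left(20827 + 11196\right) \left(-60659\right) = 32023 \left(-60659\right) = -1942483157$)
$- U = \left(-1\right) \left(-1942483157\right) = 1942483157$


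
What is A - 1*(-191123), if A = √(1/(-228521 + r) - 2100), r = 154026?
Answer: 191123 + I*√11653960626995/74495 ≈ 1.9112e+5 + 45.826*I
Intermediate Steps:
A = I*√11653960626995/74495 (A = √(1/(-228521 + 154026) - 2100) = √(1/(-74495) - 2100) = √(-1/74495 - 2100) = √(-156439501/74495) = I*√11653960626995/74495 ≈ 45.826*I)
A - 1*(-191123) = I*√11653960626995/74495 - 1*(-191123) = I*√11653960626995/74495 + 191123 = 191123 + I*√11653960626995/74495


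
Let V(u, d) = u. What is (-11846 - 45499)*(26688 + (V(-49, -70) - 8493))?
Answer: -1040582370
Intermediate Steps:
(-11846 - 45499)*(26688 + (V(-49, -70) - 8493)) = (-11846 - 45499)*(26688 + (-49 - 8493)) = -57345*(26688 - 8542) = -57345*18146 = -1040582370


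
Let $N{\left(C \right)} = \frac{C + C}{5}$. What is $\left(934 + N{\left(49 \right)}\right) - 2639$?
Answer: $- \frac{8427}{5} \approx -1685.4$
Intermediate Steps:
$N{\left(C \right)} = \frac{2 C}{5}$ ($N{\left(C \right)} = 2 C \frac{1}{5} = \frac{2 C}{5}$)
$\left(934 + N{\left(49 \right)}\right) - 2639 = \left(934 + \frac{2}{5} \cdot 49\right) - 2639 = \left(934 + \frac{98}{5}\right) - 2639 = \frac{4768}{5} - 2639 = - \frac{8427}{5}$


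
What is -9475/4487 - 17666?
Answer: -79276817/4487 ≈ -17668.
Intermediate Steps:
-9475/4487 - 17666 = -79276817/4487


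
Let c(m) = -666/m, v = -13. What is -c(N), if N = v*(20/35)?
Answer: -2331/26 ≈ -89.654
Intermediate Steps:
N = -52/7 (N = -260/35 = -13*4/7 = -52/7 ≈ -7.4286)
-c(N) = -(-666)/(-52/7) = -(-666)*(-7)/52 = -1*2331/26 = -2331/26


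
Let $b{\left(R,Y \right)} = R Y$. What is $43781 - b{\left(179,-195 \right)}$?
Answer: $78686$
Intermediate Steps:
$43781 - b{\left(179,-195 \right)} = 43781 - 179 \left(-195\right) = 43781 - -34905 = 43781 + 34905 = 78686$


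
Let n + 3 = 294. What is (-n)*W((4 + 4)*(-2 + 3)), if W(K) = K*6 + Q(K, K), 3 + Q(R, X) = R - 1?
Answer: -15132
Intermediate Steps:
n = 291 (n = -3 + 294 = 291)
Q(R, X) = -4 + R (Q(R, X) = -3 + (R - 1) = -3 + (-1 + R) = -4 + R)
W(K) = -4 + 7*K (W(K) = K*6 + (-4 + K) = 6*K + (-4 + K) = -4 + 7*K)
(-n)*W((4 + 4)*(-2 + 3)) = (-1*291)*(-4 + 7*((4 + 4)*(-2 + 3))) = -291*(-4 + 7*(8*1)) = -291*(-4 + 7*8) = -291*(-4 + 56) = -291*52 = -15132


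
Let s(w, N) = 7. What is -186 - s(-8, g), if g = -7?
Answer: -193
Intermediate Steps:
-186 - s(-8, g) = -186 - 1*7 = -186 - 7 = -193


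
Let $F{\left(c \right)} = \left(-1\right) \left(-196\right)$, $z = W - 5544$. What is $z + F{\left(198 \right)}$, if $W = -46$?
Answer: $-5394$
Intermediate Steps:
$z = -5590$ ($z = -46 - 5544 = -5590$)
$F{\left(c \right)} = 196$
$z + F{\left(198 \right)} = -5590 + 196 = -5394$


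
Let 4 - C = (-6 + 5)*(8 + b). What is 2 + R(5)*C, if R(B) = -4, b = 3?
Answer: -58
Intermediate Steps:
C = 15 (C = 4 - (-6 + 5)*(8 + 3) = 4 - (-1)*11 = 4 - 1*(-11) = 4 + 11 = 15)
2 + R(5)*C = 2 - 4*15 = 2 - 60 = -58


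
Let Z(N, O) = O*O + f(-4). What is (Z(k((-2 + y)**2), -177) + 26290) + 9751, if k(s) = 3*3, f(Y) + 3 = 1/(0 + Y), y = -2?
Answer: 269467/4 ≈ 67367.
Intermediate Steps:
f(Y) = -3 + 1/Y (f(Y) = -3 + 1/(0 + Y) = -3 + 1/Y)
k(s) = 9
Z(N, O) = -13/4 + O**2 (Z(N, O) = O*O + (-3 + 1/(-4)) = O**2 + (-3 - 1/4) = O**2 - 13/4 = -13/4 + O**2)
(Z(k((-2 + y)**2), -177) + 26290) + 9751 = ((-13/4 + (-177)**2) + 26290) + 9751 = ((-13/4 + 31329) + 26290) + 9751 = (125303/4 + 26290) + 9751 = 230463/4 + 9751 = 269467/4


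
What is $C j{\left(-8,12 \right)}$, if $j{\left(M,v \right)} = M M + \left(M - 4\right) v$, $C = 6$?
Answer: $-480$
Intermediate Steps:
$j{\left(M,v \right)} = M^{2} + v \left(-4 + M\right)$ ($j{\left(M,v \right)} = M^{2} + \left(-4 + M\right) v = M^{2} + v \left(-4 + M\right)$)
$C j{\left(-8,12 \right)} = 6 \left(\left(-8\right)^{2} - 48 - 96\right) = 6 \left(64 - 48 - 96\right) = 6 \left(-80\right) = -480$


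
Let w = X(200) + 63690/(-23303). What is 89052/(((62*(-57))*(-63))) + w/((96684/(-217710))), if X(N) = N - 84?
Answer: -253447541763239/995274788571 ≈ -254.65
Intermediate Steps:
X(N) = -84 + N
w = 2639458/23303 (w = (-84 + 200) + 63690/(-23303) = 116 + 63690*(-1/23303) = 116 - 63690/23303 = 2639458/23303 ≈ 113.27)
89052/(((62*(-57))*(-63))) + w/((96684/(-217710))) = 89052/(((62*(-57))*(-63))) + 2639458/(23303*((96684/(-217710)))) = 89052/((-3534*(-63))) + 2639458/(23303*((96684*(-1/217710)))) = 89052/222642 + 2639458/(23303*(-16114/36285)) = 89052*(1/222642) + (2639458/23303)*(-36285/16114) = 14842/37107 - 47886366765/187752271 = -253447541763239/995274788571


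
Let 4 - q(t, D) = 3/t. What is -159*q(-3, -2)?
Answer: -795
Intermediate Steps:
q(t, D) = 4 - 3/t
-159*q(-3, -2) = -159*(4 - 3/(-3)) = -159*(4 - 3*(-⅓)) = -159*(4 + 1) = -159*5 = -795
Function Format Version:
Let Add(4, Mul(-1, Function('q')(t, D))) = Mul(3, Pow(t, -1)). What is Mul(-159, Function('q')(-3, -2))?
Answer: -795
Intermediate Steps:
Function('q')(t, D) = Add(4, Mul(-3, Pow(t, -1))) (Function('q')(t, D) = Add(4, Mul(-1, Mul(3, Pow(t, -1)))) = Add(4, Mul(-3, Pow(t, -1))))
Mul(-159, Function('q')(-3, -2)) = Mul(-159, Add(4, Mul(-3, Pow(-3, -1)))) = Mul(-159, Add(4, Mul(-3, Rational(-1, 3)))) = Mul(-159, Add(4, 1)) = Mul(-159, 5) = -795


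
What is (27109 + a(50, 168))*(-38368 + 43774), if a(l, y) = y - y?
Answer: 146551254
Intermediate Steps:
a(l, y) = 0
(27109 + a(50, 168))*(-38368 + 43774) = (27109 + 0)*(-38368 + 43774) = 27109*5406 = 146551254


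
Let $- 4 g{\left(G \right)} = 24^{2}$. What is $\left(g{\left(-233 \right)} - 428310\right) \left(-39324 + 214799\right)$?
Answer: $-75182965650$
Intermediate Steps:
$g{\left(G \right)} = -144$ ($g{\left(G \right)} = - \frac{24^{2}}{4} = \left(- \frac{1}{4}\right) 576 = -144$)
$\left(g{\left(-233 \right)} - 428310\right) \left(-39324 + 214799\right) = \left(-144 - 428310\right) \left(-39324 + 214799\right) = \left(-428454\right) 175475 = -75182965650$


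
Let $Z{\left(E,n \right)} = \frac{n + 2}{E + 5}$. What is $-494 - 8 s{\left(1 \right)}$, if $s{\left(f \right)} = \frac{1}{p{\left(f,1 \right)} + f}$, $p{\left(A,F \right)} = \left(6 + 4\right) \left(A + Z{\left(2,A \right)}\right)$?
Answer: $- \frac{52914}{107} \approx -494.52$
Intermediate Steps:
$Z{\left(E,n \right)} = \frac{2 + n}{5 + E}$
$p{\left(A,F \right)} = \frac{20}{7} + \frac{80 A}{7}$ ($p{\left(A,F \right)} = \left(6 + 4\right) \left(A + \frac{2 + A}{5 + 2}\right) = 10 \left(A + \frac{2 + A}{7}\right) = 10 \left(A + \left(\frac{2}{7} + \frac{A}{7}\right)\right) = 10 \left(\frac{2}{7} + \frac{8 A}{7}\right) = \frac{20}{7} + \frac{80 A}{7}$)
$s{\left(f \right)} = \frac{1}{\frac{20}{7} + \frac{87 f}{7}}$ ($s{\left(f \right)} = \frac{1}{\left(\frac{20}{7} + \frac{80 f}{7}\right) + f} = \frac{1}{\frac{20}{7} + \frac{87 f}{7}}$)
$-494 - 8 s{\left(1 \right)} = -494 - 8 \frac{7}{20 + 87 \cdot 1} = -494 - 8 \frac{7}{20 + 87} = -494 - 8 \cdot \frac{7}{107} = -494 - 8 \cdot 7 \cdot \frac{1}{107} = -494 - \frac{56}{107} = - \frac{52914}{107}$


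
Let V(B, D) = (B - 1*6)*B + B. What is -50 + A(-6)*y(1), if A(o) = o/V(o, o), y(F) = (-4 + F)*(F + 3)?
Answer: -538/11 ≈ -48.909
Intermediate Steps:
y(F) = (-4 + F)*(3 + F)
V(B, D) = B + B*(-6 + B) (V(B, D) = (B - 6)*B + B = (-6 + B)*B + B = B*(-6 + B) + B = B + B*(-6 + B))
A(o) = 1/(-5 + o) (A(o) = o/((o*(-5 + o))) = o*(1/(o*(-5 + o))) = 1/(-5 + o))
-50 + A(-6)*y(1) = -50 + (-12 + 1**2 - 1*1)/(-5 - 6) = -50 + (-12 + 1 - 1)/(-11) = -50 - 1/11*(-12) = -50 + 12/11 = -538/11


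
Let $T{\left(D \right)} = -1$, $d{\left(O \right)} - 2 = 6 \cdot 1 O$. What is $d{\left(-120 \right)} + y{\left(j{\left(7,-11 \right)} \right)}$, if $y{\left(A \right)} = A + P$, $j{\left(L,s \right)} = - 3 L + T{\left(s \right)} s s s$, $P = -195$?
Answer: $397$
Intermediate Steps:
$d{\left(O \right)} = 2 + 6 O$ ($d{\left(O \right)} = 2 + 6 \cdot 1 O = 2 + 6 O$)
$j{\left(L,s \right)} = - s^{3} - 3 L$ ($j{\left(L,s \right)} = - 3 L + - s s s = - 3 L + - s^{2} s = - 3 L - s^{3} = - s^{3} - 3 L$)
$y{\left(A \right)} = -195 + A$ ($y{\left(A \right)} = A - 195 = -195 + A$)
$d{\left(-120 \right)} + y{\left(j{\left(7,-11 \right)} \right)} = \left(2 + 6 \left(-120\right)\right) - -1115 = \left(2 - 720\right) - -1115 = -718 + \left(-195 + \left(1331 - 21\right)\right) = -718 + \left(-195 + 1310\right) = -718 + 1115 = 397$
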